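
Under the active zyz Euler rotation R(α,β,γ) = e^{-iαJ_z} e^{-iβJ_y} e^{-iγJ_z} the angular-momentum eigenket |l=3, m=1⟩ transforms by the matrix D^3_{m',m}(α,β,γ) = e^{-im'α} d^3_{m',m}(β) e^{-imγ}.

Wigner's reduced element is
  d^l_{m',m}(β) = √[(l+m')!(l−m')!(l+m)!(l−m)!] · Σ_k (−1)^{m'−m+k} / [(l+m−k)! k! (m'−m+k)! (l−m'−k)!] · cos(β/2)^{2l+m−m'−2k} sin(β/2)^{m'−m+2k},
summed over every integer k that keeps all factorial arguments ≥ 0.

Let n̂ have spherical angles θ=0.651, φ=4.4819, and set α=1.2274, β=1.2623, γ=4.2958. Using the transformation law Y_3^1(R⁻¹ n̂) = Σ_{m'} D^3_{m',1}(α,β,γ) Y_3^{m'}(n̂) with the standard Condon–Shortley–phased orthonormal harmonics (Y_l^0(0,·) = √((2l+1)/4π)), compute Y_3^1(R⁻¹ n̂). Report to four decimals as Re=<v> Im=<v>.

Need the full column D^3_{m',1} for m'=−3..3 at α=1.2274, β=1.2623, γ=4.2958.
cos(β/2)=0.807349, sin(β/2)=0.590074
d^3_{-3,1}: single k=4 term ⇒ +0.306051;  D = +0.250221-0.176228i
d^3_{-2,1}: k∈[3..4] ⇒ +0.683806 -0.182639 = +0.501168;  D = -0.133776-0.482984i
d^3_{-1,1}: k∈[2..4] ⇒ +0.887585 -0.632176 +0.042212 = +0.297621;  D = -0.296824-0.021764i
d^3_{0,1}: k∈[1..3] ⇒ +0.701140 -1.123609 +0.200071 = -0.222398;  D = +0.089992-0.203378i
d^3_{1,1}: k∈[0..2] ⇒ +0.276930 -1.183446 +0.474132 = -0.432385;  D = -0.313413-0.297875i
d^3_{2,1}: k∈[0..1] ⇒ -0.640050 +0.683806 = +0.043756;  D = +0.039063-0.019716i
d^3_{3,1}: single k=0 term ⇒ +0.572934;  D = -0.070872-0.568533i
Y_3^{m'}(θ=0.651,φ=4.4819) and Σ D·Y over m':
  (+0.2502-0.1762i)·(+0.0592-0.0715i)  (-0.1338-0.4830i)·(-0.2674-0.1328i)  (-0.2968-0.0218i)·(-0.0968+0.4126i)  (+0.0900-0.2034i)·(+0.0487+0.0000i)  (-0.3134-0.2979i)·(+0.0968+0.4126i)  (+0.0391-0.0197i)·(-0.2674+0.1328i)  (-0.0709-0.5685i)·(-0.0592-0.0715i)
Y_3^1(R⁻¹ n̂) = +0.064200-0.120641i

Re=0.0642 Im=-0.1206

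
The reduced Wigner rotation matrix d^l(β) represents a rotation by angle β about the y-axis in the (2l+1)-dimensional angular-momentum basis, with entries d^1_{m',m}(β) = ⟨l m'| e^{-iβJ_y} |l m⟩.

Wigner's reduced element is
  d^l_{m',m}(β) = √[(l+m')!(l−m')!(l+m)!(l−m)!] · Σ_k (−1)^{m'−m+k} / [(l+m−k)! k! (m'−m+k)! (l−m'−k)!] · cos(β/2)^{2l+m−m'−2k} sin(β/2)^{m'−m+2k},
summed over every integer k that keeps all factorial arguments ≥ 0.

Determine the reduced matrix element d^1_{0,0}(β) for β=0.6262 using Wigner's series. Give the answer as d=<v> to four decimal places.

d=0.8103

d^1_{0,0}(β=0.6262) via Wigner's sum:
c=cos(0.6262/2)=0.951383, s=sin(0.6262/2)=0.308009; N=√[1·1·1·1]=1.000000
k: max(0,(0)−(0))=0 … min(1+(0),1−(0))=1
  k=0: (−1)^0·1.0000/(1)·0.9514^2·0.3080^0 = +0.905130
  k=1: (−1)^1·1.0000/(1)·0.9514^0·0.3080^2 = -0.094870
d^1_{0,0}(0.6262) = +0.905130 -0.094870 = +0.810260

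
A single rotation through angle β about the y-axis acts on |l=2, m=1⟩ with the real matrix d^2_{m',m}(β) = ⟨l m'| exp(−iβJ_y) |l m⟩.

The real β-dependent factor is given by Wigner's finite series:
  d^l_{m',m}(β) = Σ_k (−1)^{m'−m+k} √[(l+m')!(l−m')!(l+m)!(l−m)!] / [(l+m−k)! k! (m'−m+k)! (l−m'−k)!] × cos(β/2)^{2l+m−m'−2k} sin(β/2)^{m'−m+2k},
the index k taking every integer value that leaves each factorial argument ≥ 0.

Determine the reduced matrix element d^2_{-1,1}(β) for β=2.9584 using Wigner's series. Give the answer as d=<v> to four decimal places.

d=-0.9584

d^2_{-1,1}(β=2.9584) via Wigner's sum:
Half-angle: c=0.091468, s=0.995808. N=√(1·6·6·1)=6.000000
The bounds max(0,m−m')=2 and min(l+m,l−m')=3 give 2 terms
  k=2: (−1)^0·6.0000/(2)·0.0915^2·0.9958^2 = +0.024889
  k=3: (−1)^1·6.0000/(6)·0.0915^0·0.9958^4 = -0.983337
d^2_{-1,1}(2.9584) = +0.024889 -0.983337 = -0.958448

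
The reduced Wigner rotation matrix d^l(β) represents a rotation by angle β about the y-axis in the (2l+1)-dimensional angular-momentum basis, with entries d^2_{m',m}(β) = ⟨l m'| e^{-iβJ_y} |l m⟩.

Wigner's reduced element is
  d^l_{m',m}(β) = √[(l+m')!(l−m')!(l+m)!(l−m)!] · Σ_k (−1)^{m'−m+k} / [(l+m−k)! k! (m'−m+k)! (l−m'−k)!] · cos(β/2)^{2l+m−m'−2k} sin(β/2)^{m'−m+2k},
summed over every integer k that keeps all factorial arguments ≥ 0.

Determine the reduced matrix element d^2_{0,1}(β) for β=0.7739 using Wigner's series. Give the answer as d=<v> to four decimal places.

d^2_{0,1}(β=0.7739) via Wigner's sum:
With c≡cos(β/2)=0.926064 and s≡sin(β/2)=0.377366, N=[2·2·6·1]^{1/2}=4.898979
Admissible k: 1..2 (factorial args all ≥0)
  k=1: (−1)^0·4.8990/(2)·0.9261^3·0.3774^1 = +0.734111
  k=2: (−1)^1·4.8990/(2)·0.9261^1·0.3774^3 = -0.121900
d^2_{0,1}(0.7739) = +0.734111 -0.121900 = +0.612211

d=0.6122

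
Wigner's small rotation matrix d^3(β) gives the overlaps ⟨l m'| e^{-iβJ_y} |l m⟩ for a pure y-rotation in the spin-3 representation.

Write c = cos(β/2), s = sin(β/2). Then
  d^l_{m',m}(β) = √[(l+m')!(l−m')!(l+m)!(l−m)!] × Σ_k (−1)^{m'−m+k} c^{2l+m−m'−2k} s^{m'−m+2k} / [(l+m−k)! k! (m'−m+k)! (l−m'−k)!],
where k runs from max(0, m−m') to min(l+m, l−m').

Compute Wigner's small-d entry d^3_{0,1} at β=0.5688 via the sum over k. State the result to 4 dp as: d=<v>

d=0.5946

d^3_{0,1}(β=0.5688) via Wigner's sum:
With c≡cos(β/2)=0.959830 and s≡sin(β/2)=0.280582, N=[6·6·24·2]^{1/2}=41.569219
The bounds max(0,m−m')=1 and min(l+m,l−m')=3 give 3 terms
  k=1: (−1)^0·41.5692/(12)·0.9598^5·0.2806^1 = +0.791812
  k=2: (−1)^1·41.5692/(4)·0.9598^3·0.2806^3 = -0.202989
  k=3: (−1)^2·41.5692/(12)·0.9598^1·0.2806^5 = +0.005782
d^3_{0,1}(0.5688) = +0.791812 -0.202989 +0.005782 = +0.594604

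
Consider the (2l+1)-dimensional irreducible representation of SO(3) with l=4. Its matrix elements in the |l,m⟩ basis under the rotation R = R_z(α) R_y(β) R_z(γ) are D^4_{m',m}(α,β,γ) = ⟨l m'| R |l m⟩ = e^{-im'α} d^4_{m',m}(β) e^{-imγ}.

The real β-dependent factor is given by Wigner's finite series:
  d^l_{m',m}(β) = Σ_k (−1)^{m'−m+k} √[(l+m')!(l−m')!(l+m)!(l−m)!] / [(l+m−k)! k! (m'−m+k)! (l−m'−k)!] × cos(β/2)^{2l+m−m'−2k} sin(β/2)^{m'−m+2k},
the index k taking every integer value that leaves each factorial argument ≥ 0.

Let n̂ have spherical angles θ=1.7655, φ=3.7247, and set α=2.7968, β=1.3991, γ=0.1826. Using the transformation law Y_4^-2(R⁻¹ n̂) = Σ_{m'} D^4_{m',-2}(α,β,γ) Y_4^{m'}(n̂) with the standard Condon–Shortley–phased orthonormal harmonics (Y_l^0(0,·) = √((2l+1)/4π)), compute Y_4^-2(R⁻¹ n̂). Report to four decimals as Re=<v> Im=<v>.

Need the full column D^4_{m',-2} for m'=−4..4 at α=2.7968, β=1.3991, γ=0.1826.
cos(β/2)=0.765132, sin(β/2)=0.643873
d^4_{-4,-2}: single k=2 term ⇒ +0.440148;  D = +0.232615-0.373658i
d^4_{-3,-2}: k∈[1..2] ⇒ +0.369844 -0.785722 = -0.415877;  D = +0.326186-0.257986i
d^4_{-2,-2}: k∈[0..2] ⇒ +0.117460 -0.998161 +0.883566 = +0.002865;  D = +0.002716-0.000913i
d^4_{-1,-2}: k∈[0..2] ⇒ -0.419364 +1.484874 -0.701014 = +0.364496;  D = -0.364420-0.007438i
d^4_{0,-2}: k∈[0..2] ⇒ +0.789115 -1.490176 +0.395728 = -0.305332;  D = -0.285196-0.109045i
d^4_{1,-2}: k∈[0..2] ⇒ -0.989916 +1.051521 -0.148928 = -0.087323;  D = +0.066223+0.056920i
d^4_{2,-2}: k∈[0..2] ⇒ +0.883566 -0.500561 +0.029540 = +0.412544;  D = +0.203555+0.358829i
d^4_{3,-2}: k∈[0..1] ⇒ -0.556413 +0.131342 = -0.425070;  D = +0.072425+0.418855i
d^4_{4,-2}: single k=0 term ⇒ +0.220727;  D = -0.038120+0.217410i
Y_4^{m'}(θ=1.7655,φ=3.7247) and Σ D·Y over m':
  (+0.2326-0.3737i)·(-0.2830-0.2967i)  (+0.3262-0.2580i)·(-0.0406-0.2251i)  (+0.0027-0.0009i)·(-0.0935+0.2184i)  (-0.3644-0.0074i)·(-0.2052+0.1354i)  (-0.2852-0.1090i)·(+0.2037+0.0000i)  (+0.0662+0.0569i)·(+0.2052+0.1354i)  (+0.2036+0.3588i)·(-0.0935-0.2184i)  (+0.0724+0.4189i)·(+0.0406-0.2251i)  (-0.0381+0.2174i)·(-0.2830+0.2967i)
Y_4^-2(R⁻¹ n̂) = -0.121657-0.225081i

Re=-0.1217 Im=-0.2251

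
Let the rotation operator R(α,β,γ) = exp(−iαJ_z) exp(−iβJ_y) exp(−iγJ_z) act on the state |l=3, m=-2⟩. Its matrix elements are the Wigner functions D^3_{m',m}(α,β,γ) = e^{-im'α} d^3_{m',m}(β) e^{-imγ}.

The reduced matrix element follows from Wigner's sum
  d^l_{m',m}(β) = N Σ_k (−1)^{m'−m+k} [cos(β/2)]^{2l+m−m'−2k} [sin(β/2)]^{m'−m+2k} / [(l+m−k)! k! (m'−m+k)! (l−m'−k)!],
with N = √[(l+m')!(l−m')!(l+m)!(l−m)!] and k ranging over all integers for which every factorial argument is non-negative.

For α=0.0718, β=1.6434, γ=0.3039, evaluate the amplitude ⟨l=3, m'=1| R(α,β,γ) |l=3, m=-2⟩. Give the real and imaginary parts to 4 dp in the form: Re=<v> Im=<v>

D^3_{1,-2}(0.0718,1.6434,0.3039) = e^{-i·1·0.0718}·d^3_{1,-2}(1.6434)·e^{-i·-2·0.3039}. Compute d first:
Half-angle: c=0.680977, s=0.732305. N=√(24·2·1·120)=75.894664
k∈{0,1} keeps every argument non-negative
  k=0: (−1)^3·75.8947/(12)·0.6810^3·0.7323^3 = -0.784338
  k=1: (−1)^4·75.8947/(24)·0.6810^1·0.7323^5 = +0.453515
d^3_{1,-2}(1.6434) = -0.784338 +0.453515 = -0.330823
Phases: e^{-i·(1)·0.0718}=+0.997423-0.071738i, e^{-i·(-2)·0.3039}=+0.820906+0.571063i ⇒ D=-0.284428-0.168952i

Re=-0.2844 Im=-0.1690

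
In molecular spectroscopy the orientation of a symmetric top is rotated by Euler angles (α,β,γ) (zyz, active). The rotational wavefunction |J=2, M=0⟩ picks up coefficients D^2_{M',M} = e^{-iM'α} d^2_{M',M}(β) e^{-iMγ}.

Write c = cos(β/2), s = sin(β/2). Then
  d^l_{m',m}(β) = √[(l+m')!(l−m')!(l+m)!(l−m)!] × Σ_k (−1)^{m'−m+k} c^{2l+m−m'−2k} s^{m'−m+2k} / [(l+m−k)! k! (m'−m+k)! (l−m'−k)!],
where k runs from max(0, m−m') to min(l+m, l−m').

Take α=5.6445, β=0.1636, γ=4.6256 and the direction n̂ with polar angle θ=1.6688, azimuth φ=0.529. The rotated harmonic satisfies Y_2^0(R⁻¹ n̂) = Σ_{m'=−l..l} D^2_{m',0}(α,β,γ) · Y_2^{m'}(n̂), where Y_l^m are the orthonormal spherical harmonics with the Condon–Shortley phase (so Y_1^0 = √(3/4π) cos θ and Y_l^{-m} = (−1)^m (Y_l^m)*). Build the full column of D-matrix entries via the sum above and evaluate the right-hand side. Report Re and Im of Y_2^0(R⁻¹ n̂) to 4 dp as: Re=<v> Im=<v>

Re=-0.3144 Im=0.0000

Need the full column D^2_{m',0} for m'=−2..2 at α=5.6445, β=0.1636, γ=4.6256.
cos(β/2)=0.996656, sin(β/2)=0.081709
d^2_{-2,0}: single k=2 term ⇒ +0.016244;  D = +0.004698-0.015550i
d^2_{-1,0}: k∈[1..2] ⇒ +0.198144 -0.001332 = +0.196812;  D = +0.158017-0.117328i
d^2_{0,0}: k∈[0..2] ⇒ +0.986692 -0.026527 +0.000045 = +0.960209;  D = +0.960209+0.000000i
d^2_{1,0}: k∈[0..1] ⇒ -0.198144 +0.001332 = -0.196812;  D = -0.158017-0.117328i
d^2_{2,0}: single k=0 term ⇒ +0.016244;  D = +0.004698+0.015550i
Y_2^{m'}(θ=1.6688,φ=0.529) and Σ D·Y over m':
  (+0.0047-0.0156i)·(+0.1877-0.3334i)  (+0.1580-0.1173i)·(-0.0649+0.0380i)  (+0.9602+0.0000i)·(-0.3063+0.0000i)  (-0.1580-0.1173i)·(+0.0649+0.0380i)  (+0.0047+0.0156i)·(+0.1877+0.3334i)
Y_2^0(R⁻¹ n̂) = -0.314364+0.000000i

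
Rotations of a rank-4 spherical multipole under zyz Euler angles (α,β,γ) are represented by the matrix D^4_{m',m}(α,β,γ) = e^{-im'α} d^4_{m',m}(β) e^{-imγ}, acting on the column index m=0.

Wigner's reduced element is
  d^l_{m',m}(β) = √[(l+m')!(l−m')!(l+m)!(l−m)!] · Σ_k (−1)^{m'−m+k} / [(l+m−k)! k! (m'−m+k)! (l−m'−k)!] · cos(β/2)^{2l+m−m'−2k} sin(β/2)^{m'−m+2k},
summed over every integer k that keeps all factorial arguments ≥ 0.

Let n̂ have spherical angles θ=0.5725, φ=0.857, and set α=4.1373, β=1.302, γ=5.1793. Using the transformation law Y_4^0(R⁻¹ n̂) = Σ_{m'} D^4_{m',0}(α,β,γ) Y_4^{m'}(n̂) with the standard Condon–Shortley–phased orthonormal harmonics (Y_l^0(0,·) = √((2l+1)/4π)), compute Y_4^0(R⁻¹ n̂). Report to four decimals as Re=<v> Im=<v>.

Need the full column D^4_{m',0} for m'=−4..4 at α=4.1373, β=1.302, γ=5.1793.
cos(β/2)=0.795478, sin(β/2)=0.605982
d^4_{-4,0}: single k=4 term ⇒ +0.451754;  D = -0.301112-0.336768i
d^4_{-3,0}: k∈[3..4] ⇒ +0.838658 -0.486685 = +0.351973;  D = +0.347782-0.054154i
d^4_{-2,0}: k∈[2..4] ⇒ +0.882695 -1.365974 +0.297260 = -0.186019;  D = +0.075956-0.169805i
d^4_{-1,0}: k∈[1..4] ⇒ +0.546227 -1.901898 +1.103698 -0.106749 = -0.358722;  D = +0.195112+0.301019i
d^4_{0,0}: k∈[0..4] ⇒ +0.160334 -1.488708 +1.943816 -0.501344 +0.018184 = +0.132282;  D = +0.132282+0.000000i
d^4_{1,0}: k∈[0..3] ⇒ -0.546227 +1.901898 -1.103698 +0.106749 = +0.358722;  D = -0.195112+0.301019i
d^4_{2,0}: k∈[0..2] ⇒ +0.882695 -1.365974 +0.297260 = -0.186019;  D = +0.075956+0.169805i
d^4_{3,0}: k∈[0..1] ⇒ -0.838658 +0.486685 = -0.351973;  D = -0.347782-0.054154i
d^4_{4,0}: single k=0 term ⇒ +0.451754;  D = -0.301112+0.336768i
Y_4^{m'}(θ=0.5725,φ=0.857) and Σ D·Y over m':
  (-0.3011-0.3368i)·(-0.0366+0.0108i)  (+0.3478-0.0542i)·(-0.1408-0.0903i)  (+0.0760-0.1698i)·(-0.0553-0.3834i)  (+0.1951+0.3010i)·(+0.2744-0.3168i)  (+0.1323+0.0000i)·(-0.0766+0.0000i)  (-0.1951+0.3010i)·(-0.2744-0.3168i)  (+0.0760+0.1698i)·(-0.0553+0.3834i)  (-0.3478-0.0542i)·(+0.1408-0.0903i)  (-0.3011+0.3368i)·(-0.0366-0.0108i)
Y_4^0(R⁻¹ n̂) = +0.070648+0.000000i

Re=0.0706 Im=0.0000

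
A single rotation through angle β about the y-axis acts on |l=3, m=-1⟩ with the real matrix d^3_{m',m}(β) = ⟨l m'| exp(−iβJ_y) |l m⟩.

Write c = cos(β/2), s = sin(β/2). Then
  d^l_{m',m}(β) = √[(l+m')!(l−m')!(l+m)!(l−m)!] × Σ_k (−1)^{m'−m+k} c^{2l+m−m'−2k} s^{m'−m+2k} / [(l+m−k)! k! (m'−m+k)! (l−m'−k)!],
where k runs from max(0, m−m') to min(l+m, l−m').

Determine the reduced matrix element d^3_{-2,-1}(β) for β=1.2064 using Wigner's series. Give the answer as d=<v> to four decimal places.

d^3_{-2,-1}(β=1.2064) via Wigner's sum:
With c≡cos(β/2)=0.823525 and s≡sin(β/2)=0.567281, N=[1·120·2·24]^{1/2}=75.894664
Admissible k: 1..2 (factorial args all ≥0)
  k=1: (−1)^0·75.8947/(24)·0.8235^5·0.5673^1 = +0.679486
  k=2: (−1)^1·75.8947/(12)·0.8235^3·0.5673^3 = -0.644842
d^3_{-2,-1}(1.2064) = +0.679486 -0.644842 = +0.034644

d=0.0346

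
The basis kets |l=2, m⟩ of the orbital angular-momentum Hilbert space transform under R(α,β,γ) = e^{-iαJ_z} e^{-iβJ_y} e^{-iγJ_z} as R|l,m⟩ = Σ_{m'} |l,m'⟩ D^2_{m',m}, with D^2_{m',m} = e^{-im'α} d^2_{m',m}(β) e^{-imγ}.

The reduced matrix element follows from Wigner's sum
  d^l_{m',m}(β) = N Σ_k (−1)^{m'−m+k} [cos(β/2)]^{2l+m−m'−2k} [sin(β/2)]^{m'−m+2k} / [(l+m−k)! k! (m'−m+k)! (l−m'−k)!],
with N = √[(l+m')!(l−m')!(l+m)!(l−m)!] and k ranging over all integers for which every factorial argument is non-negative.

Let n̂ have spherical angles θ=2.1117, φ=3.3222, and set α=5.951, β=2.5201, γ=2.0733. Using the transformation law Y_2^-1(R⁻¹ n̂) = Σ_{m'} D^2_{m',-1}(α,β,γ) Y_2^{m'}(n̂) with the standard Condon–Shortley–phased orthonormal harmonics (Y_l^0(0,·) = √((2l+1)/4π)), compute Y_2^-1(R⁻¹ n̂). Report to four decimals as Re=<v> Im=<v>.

Need the full column D^2_{m',-1} for m'=−2..2 at α=5.951, β=2.5201, γ=2.0733.
cos(β/2)=0.305769, sin(β/2)=0.952106
d^2_{-2,-1}: single k=1 term ⇒ +0.054437;  D = +0.008773+0.053726i
d^2_{-1,-1}: k∈[0..1] ⇒ +0.008741 -0.254261 = -0.245519;  D = +0.041615-0.241967i
d^2_{0,-1}: k∈[0..1] ⇒ -0.066672 +0.646435 = +0.579763;  D = -0.279226+0.508093i
d^2_{1,-1}: k∈[0..1] ⇒ +0.254261 -0.821752 = -0.567491;  D = +0.420560-0.381018i
d^2_{2,-1}: single k=0 term ⇒ -0.527812;  D = +0.485337-0.207445i
Y_2^{m'}(θ=2.1117,φ=3.3222) and Σ D·Y over m':
  (+0.0088+0.0537i)·(+0.2655-0.1003i)  (+0.0416-0.2420i)·(+0.3355-0.0613i)  (-0.2792+0.5081i)·(-0.0645+0.0000i)  (+0.4206-0.3810i)·(-0.3355-0.0613i)  (+0.4853-0.2074i)·(+0.2655+0.1003i)
Y_2^-1(R⁻¹ n̂) = +0.010145-0.007461i

Re=0.0101 Im=-0.0075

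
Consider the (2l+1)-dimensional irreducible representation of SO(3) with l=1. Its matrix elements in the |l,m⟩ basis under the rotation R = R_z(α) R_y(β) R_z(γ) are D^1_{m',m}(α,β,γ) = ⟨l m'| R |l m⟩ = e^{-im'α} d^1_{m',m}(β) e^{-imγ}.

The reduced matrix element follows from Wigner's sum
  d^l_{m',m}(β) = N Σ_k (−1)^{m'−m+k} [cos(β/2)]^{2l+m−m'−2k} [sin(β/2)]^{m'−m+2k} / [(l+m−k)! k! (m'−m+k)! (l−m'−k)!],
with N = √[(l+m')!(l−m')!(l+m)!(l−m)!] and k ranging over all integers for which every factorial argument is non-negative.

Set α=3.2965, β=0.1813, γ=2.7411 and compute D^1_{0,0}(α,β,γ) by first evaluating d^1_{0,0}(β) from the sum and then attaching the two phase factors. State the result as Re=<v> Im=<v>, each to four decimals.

Re=0.9836 Im=0.0000

First d^1_{0,0}(β=0.1813), then the phase factors e^{-i(0)α} and e^{-i(0)γ}:
c=cos(0.1813/2)=0.995894, s=sin(0.1813/2)=0.090526; N=√[1·1·1·1]=1.000000
Admissible k: 0..1 (factorial args all ≥0)
  k=0: (−1)^0·1.0000/(1)·0.9959^2·0.0905^0 = +0.991805
  k=1: (−1)^1·1.0000/(1)·0.9959^0·0.0905^2 = -0.008195
d^1_{0,0}(0.1813) = +0.991805 -0.008195 = +0.983610
Phases: e^{-i·(0)·3.2965}=+1.000000+0.000000i, e^{-i·(0)·2.7411}=+1.000000+0.000000i ⇒ D=+0.983610+0.000000i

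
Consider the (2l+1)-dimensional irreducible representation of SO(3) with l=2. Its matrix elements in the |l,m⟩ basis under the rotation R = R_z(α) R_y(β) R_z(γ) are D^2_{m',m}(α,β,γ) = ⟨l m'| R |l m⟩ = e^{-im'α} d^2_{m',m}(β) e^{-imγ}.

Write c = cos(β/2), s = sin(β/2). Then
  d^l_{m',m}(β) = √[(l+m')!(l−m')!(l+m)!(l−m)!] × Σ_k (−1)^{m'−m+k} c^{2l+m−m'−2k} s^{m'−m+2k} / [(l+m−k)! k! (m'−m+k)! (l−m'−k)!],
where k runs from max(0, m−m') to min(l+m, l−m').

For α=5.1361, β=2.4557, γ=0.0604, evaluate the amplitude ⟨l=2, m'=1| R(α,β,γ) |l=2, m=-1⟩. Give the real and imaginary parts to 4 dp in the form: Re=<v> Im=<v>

D^2_{1,-1}(5.1361,2.4557,0.0604) = e^{-i·1·5.1361}·d^2_{1,-1}(2.4557)·e^{-i·-1·0.0604}. Compute d first:
c=cos(2.4557/2)=0.336263, s=sin(2.4557/2)=0.941768; N=√[6·1·1·6]=6.000000
k: max(0,(-1)−(1))=0 … min(2+(-1),2−(1))=1
  k=0: (−1)^2·6.0000/(2)·0.3363^2·0.9418^2 = +0.300863
  k=1: (−1)^3·6.0000/(6)·0.3363^0·0.9418^4 = -0.786639
d^2_{1,-1}(2.4557) = +0.300863 -0.786639 = -0.485777
D = (+0.411146+0.911569i)·(-0.485777)·(+0.998176+0.060363i) = -0.172631-0.454068i

Re=-0.1726 Im=-0.4541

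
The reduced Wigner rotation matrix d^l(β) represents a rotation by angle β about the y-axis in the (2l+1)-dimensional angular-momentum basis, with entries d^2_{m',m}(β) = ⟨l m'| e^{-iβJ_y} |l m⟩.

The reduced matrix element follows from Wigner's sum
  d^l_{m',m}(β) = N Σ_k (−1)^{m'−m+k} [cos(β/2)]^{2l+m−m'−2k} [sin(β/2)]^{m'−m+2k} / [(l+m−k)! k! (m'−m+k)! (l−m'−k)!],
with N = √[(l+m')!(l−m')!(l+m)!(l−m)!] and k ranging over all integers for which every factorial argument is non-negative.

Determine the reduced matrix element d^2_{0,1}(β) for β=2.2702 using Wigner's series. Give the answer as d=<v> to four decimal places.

d^2_{0,1}(β=2.2702) via Wigner's sum:
c=cos(2.2702/2)=0.422042, s=sin(2.2702/2)=0.906576; N=√[2·2·6·1]=4.898979
Admissible k: 1..2 (factorial args all ≥0)
  k=1: (−1)^0·4.8990/(2)·0.4220^3·0.9066^1 = +0.166935
  k=2: (−1)^1·4.8990/(2)·0.4220^1·0.9066^3 = -0.770272
d^2_{0,1}(2.2702) = +0.166935 -0.770272 = -0.603338

d=-0.6033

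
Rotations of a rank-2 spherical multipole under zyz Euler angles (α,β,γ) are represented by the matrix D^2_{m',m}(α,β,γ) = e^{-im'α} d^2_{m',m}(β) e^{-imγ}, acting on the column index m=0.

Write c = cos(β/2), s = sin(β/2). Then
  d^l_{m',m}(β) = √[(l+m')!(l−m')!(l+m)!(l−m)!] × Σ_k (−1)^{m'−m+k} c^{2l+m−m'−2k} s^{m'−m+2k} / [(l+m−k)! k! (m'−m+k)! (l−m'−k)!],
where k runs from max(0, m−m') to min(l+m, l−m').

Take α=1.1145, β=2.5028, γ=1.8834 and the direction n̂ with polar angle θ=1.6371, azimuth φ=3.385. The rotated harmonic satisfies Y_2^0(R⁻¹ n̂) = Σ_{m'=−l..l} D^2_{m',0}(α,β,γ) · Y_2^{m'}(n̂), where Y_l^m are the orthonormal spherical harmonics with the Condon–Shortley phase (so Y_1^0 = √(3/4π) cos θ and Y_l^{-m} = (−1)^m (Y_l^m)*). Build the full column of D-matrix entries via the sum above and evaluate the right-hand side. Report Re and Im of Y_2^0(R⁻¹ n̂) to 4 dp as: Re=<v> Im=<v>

Re=-0.2124 Im=0.0000

Need the full column D^2_{m',0} for m'=−2..2 at α=1.1145, β=2.5028, γ=1.8834.
cos(β/2)=0.313993, sin(β/2)=0.949425
d^2_{-2,0}: single k=2 term ⇒ +0.217690;  D = -0.133160+0.172213i
d^2_{-1,0}: k∈[1..2] ⇒ +0.071994 -0.658231 = -0.586237;  D = -0.258311-0.526259i
d^2_{0,0}: k∈[0..2] ⇒ +0.009720 -0.355486 +0.812537 = +0.466771;  D = +0.466771+0.000000i
d^2_{1,0}: k∈[0..1] ⇒ -0.071994 +0.658231 = +0.586237;  D = +0.258311-0.526259i
d^2_{2,0}: single k=0 term ⇒ +0.217690;  D = -0.133160-0.172213i
Y_2^{m'}(θ=1.6371,φ=3.385) and Σ D·Y over m':
  (-0.1332+0.1722i)·(+0.3399-0.1799i)  (-0.2583-0.5263i)·(+0.0496-0.0123i)  (+0.4668+0.0000i)·(-0.3112+0.0000i)  (+0.2583-0.5263i)·(-0.0496-0.0123i)  (-0.1332-0.1722i)·(+0.3399+0.1799i)
Y_2^0(R⁻¹ n̂) = -0.212397+0.000000i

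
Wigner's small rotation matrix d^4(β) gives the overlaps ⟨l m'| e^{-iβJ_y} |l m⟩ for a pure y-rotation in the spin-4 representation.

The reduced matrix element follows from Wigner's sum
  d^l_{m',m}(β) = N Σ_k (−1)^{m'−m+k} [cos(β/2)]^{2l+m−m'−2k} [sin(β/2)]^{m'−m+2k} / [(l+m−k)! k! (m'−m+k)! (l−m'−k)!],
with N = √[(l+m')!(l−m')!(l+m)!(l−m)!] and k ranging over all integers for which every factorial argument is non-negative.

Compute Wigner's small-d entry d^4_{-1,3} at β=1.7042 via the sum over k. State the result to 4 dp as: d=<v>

d^4_{-1,3}(β=1.7042) via Wigner's sum:
c=cos(1.7042/2)=0.658404, s=sin(1.7042/2)=0.752665; N=√[6·120·5040·1]=1904.940944
k: max(0,(3)−(-1))=4 … min(4+(3),4−(-1))=5
  k=4: (−1)^0·1904.9409/(144)·0.6584^4·0.7527^4 = +0.797802
  k=5: (−1)^1·1904.9409/(240)·0.6584^2·0.7527^6 = -0.625554
d^4_{-1,3}(1.7042) = +0.797802 -0.625554 = +0.172248

d=0.1722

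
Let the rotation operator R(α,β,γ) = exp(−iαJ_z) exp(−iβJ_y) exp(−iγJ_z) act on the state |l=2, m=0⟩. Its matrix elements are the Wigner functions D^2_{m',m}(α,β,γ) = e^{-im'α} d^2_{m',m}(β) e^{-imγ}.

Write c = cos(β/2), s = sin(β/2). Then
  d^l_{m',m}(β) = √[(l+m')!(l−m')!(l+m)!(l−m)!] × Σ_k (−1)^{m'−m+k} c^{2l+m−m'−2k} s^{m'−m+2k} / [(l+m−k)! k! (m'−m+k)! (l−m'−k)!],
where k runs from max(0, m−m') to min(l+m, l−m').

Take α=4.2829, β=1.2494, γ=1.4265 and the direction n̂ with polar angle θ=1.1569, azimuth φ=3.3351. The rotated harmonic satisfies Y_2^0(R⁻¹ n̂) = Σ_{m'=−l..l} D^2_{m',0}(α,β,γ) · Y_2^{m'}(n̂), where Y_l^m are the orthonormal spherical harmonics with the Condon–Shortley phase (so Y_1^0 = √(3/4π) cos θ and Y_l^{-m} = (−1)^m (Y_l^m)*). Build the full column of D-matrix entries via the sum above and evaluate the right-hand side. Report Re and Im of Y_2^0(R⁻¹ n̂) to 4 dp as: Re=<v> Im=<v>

Re=0.0648 Im=0.0000

Need the full column D^2_{m',0} for m'=−2..2 at α=4.2829, β=1.2494, γ=1.4265.
cos(β/2)=0.811139, sin(β/2)=0.584854
d^2_{-2,0}: single k=2 term ⇒ +0.551265;  D = -0.360093+0.417404i
d^2_{-1,0}: k∈[1..2] ⇒ +0.764554 -0.397478 = +0.367076;  D = -0.152853-0.333738i
d^2_{0,0}: k∈[0..2] ⇒ +0.432893 -0.900212 +0.117001 = -0.350319;  D = -0.350319+0.000000i
d^2_{1,0}: k∈[0..1] ⇒ -0.764554 +0.397478 = -0.367076;  D = +0.152853-0.333738i
d^2_{2,0}: single k=0 term ⇒ +0.551265;  D = -0.360093-0.417404i
Y_2^{m'}(θ=1.1569,φ=3.3351) and Σ D·Y over m':
  (-0.3601+0.4174i)·(+0.2998-0.1222i)  (-0.1529-0.3337i)·(-0.2792+0.0547i)  (-0.3503+0.0000i)·(-0.1623+0.0000i)  (+0.1529-0.3337i)·(+0.2792+0.0547i)  (-0.3601-0.4174i)·(+0.2998+0.1222i)
Y_2^0(R⁻¹ n̂) = +0.064803+0.000000i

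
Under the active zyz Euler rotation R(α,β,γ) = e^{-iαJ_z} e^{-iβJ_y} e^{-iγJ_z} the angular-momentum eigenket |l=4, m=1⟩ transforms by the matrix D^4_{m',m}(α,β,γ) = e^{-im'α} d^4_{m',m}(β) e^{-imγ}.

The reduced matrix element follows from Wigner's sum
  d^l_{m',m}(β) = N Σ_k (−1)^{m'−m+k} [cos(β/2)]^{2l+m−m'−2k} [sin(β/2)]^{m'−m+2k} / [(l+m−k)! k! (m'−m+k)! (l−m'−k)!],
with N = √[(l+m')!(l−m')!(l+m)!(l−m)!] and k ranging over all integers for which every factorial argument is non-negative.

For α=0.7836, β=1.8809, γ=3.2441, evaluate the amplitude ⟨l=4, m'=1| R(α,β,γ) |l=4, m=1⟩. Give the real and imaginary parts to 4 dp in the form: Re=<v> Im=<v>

Split into d^4_{1,1}(β=1.8809) × two z-phases.
c=cos(1.8809/2)=0.589425, s=sin(1.8809/2)=0.807823; N=√[120·6·120·6]=720.000000
The bounds max(0,m−m')=0 and min(l+m,l−m')=3 give 4 terms
  k=0: (−1)^0·720.0000/(720)·0.5894^8·0.8078^0 = +0.014569
  k=1: (−1)^1·720.0000/(48)·0.5894^6·0.8078^2 = -0.410481
  k=2: (−1)^2·720.0000/(24)·0.5894^4·0.8078^4 = +1.542055
  k=3: (−1)^3·720.0000/(72)·0.5894^2·0.8078^6 = -0.965506
d^4_{1,1}(1.8809) = +0.014569 -0.410481 +1.542055 -0.965506 = +0.180636
Attach z-rotation phases: D = e^{-i(1)(0.7836)}·(+0.180636)·e^{-i(1)(3.2441)} = -0.114240+0.139924i

Re=-0.1142 Im=0.1399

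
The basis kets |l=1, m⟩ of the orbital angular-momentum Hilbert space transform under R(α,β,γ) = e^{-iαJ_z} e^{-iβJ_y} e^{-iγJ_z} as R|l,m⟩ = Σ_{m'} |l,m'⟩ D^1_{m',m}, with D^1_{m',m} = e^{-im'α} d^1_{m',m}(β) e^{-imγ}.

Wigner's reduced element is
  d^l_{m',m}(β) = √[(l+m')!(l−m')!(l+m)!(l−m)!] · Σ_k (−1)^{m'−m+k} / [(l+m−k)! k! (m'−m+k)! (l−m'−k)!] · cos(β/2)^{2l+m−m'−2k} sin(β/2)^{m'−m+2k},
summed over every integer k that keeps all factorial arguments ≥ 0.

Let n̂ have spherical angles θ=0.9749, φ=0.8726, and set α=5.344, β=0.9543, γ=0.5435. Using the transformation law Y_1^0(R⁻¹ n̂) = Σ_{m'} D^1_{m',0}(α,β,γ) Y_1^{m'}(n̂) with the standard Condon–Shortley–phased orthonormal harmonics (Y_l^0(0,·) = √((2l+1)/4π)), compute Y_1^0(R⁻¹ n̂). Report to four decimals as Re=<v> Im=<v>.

Need the full column D^1_{m',0} for m'=−1..1 at α=5.344, β=0.9543, γ=0.5435.
cos(β/2)=0.888307, sin(β/2)=0.459249
d^1_{-1,0}: single k=1 term ⇒ +0.576935;  D = +0.340649-0.465631i
d^1_{0,0}: k∈[0..1] ⇒ +0.789090 -0.210910 = +0.578180;  D = +0.578180+0.000000i
d^1_{1,0}: single k=0 term ⇒ -0.576935;  D = -0.340649-0.465631i
Y_1^{m'}(θ=0.9749,φ=0.8726) and Σ D·Y over m':
  (+0.3406-0.4656i)·(+0.1838-0.2190i)  (+0.5782+0.0000i)·(+0.2742+0.0000i)  (-0.3406-0.4656i)·(-0.1838-0.2190i)
Y_1^0(R⁻¹ n̂) = +0.079808+0.000000i

Re=0.0798 Im=0.0000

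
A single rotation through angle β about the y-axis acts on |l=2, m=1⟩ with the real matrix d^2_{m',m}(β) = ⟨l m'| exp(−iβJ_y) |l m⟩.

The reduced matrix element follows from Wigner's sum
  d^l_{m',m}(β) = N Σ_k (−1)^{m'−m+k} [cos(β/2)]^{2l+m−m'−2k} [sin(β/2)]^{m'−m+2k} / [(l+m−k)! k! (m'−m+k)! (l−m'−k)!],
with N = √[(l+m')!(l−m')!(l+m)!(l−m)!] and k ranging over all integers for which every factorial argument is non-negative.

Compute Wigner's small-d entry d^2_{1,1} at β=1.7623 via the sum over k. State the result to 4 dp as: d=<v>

d^2_{1,1}(β=1.7623) via Wigner's sum:
c=cos(1.7623/2)=0.636264, s=sin(1.7623/2)=0.771471; N=√[6·1·6·1]=6.000000
k: max(0,(1)−(1))=0 … min(2+(1),2−(1))=1
  k=0: (−1)^0·6.0000/(6)·0.6363^4·0.7715^0 = +0.163889
  k=1: (−1)^1·6.0000/(2)·0.6363^2·0.7715^2 = -0.722829
d^2_{1,1}(1.7623) = +0.163889 -0.722829 = -0.558940

d=-0.5589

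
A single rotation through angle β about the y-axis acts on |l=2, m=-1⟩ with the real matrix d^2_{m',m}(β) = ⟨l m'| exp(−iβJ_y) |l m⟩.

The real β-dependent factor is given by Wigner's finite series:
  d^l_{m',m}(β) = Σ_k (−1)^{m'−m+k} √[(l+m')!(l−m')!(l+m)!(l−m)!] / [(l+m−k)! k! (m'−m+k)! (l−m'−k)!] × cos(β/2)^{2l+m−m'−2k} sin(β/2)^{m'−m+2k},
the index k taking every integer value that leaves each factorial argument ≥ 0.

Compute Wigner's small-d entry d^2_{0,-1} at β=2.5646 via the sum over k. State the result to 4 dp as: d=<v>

d^2_{0,-1}(β=2.5646) via Wigner's sum:
Half-angle: c=0.284511, s=0.958673. N=√(2·2·1·6)=4.898979
The bounds max(0,m−m')=0 and min(l+m,l−m')=1 give 2 terms
  k=0: (−1)^1·4.8990/(2)·0.2845^3·0.9587^1 = -0.054081
  k=1: (−1)^2·4.8990/(2)·0.2845^1·0.9587^3 = +0.614025
d^2_{0,-1}(2.5646) = -0.054081 +0.614025 = +0.559944

d=0.5599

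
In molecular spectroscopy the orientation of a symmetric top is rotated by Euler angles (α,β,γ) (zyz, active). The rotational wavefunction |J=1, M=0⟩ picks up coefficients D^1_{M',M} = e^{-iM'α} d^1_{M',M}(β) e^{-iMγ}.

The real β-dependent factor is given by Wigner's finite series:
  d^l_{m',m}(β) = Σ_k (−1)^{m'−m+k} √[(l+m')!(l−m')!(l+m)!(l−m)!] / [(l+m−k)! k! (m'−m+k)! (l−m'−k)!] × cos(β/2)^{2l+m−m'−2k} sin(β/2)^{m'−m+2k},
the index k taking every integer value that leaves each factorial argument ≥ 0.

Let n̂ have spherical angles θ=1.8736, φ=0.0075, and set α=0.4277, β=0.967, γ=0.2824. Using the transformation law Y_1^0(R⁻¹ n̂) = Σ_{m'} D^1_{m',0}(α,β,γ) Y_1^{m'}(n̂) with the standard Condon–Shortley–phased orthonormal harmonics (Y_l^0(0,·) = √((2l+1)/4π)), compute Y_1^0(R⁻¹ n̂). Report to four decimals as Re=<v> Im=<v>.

Need the full column D^1_{m',0} for m'=−1..1 at α=0.4277, β=0.967, γ=0.2824.
cos(β/2)=0.885373, sin(β/2)=0.464881
d^1_{-1,0}: single k=1 term ⇒ +0.582080;  D = +0.529648+0.241435i
d^1_{0,0}: k∈[0..1] ⇒ +0.783886 -0.216114 = +0.567772;  D = +0.567772+0.000000i
d^1_{1,0}: single k=0 term ⇒ -0.582080;  D = -0.529648+0.241435i
Y_1^{m'}(θ=1.8736,φ=0.0075) and Σ D·Y over m':
  (+0.5296+0.2414i)·(+0.3298-0.0025i)  (+0.5678+0.0000i)·(-0.1457+0.0000i)  (-0.5296+0.2414i)·(-0.3298-0.0025i)
Y_1^0(R⁻¹ n̂) = +0.267790+0.000000i

Re=0.2678 Im=0.0000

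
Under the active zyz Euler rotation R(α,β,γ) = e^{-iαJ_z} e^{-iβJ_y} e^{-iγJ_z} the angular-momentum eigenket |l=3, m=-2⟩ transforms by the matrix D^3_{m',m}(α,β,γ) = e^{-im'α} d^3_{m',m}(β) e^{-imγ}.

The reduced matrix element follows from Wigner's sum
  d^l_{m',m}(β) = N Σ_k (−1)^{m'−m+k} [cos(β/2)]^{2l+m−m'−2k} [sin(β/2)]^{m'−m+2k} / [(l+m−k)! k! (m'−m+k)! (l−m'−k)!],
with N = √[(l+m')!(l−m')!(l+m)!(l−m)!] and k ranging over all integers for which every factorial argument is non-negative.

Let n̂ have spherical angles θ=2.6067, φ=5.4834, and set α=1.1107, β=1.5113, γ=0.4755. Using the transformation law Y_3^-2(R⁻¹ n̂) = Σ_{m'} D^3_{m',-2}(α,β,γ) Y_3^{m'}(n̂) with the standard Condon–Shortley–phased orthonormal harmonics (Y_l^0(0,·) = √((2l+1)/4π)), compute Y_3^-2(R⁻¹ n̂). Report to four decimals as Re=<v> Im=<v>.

Re=0.0857 Im=-0.1967

Need the full column D^3_{m',-2} for m'=−3..3 at α=1.1107, β=1.5113, γ=0.4755.
cos(β/2)=0.727826, sin(β/2)=0.685762
d^3_{-3,-2}: single k=1 term ⇒ +0.343073;  D = -0.142795-0.311943i
d^3_{-2,-2}: k∈[0..1] ⇒ +0.148650 -0.659822 = -0.511172;  D = +0.510929+0.015745i
d^3_{-1,-2}: k∈[0..1] ⇒ -0.442905 +0.786380 = +0.343475;  D = -0.161922+0.302913i
d^3_{0,-2}: k∈[0..1] ⇒ +0.722799 -0.641666 = +0.081133;  D = +0.047128+0.066042i
d^3_{1,-2}: k∈[0..1] ⇒ -0.786380 +0.349055 = -0.437325;  D = -0.431760+0.069544i
d^3_{2,-2}: k∈[0..1] ⇒ +0.585758 -0.104002 = +0.481757;  D = +0.142551-0.460183i
d^3_{3,-2}: single k=0 term ⇒ -0.270377;  D = +0.195887+0.186365i
Y_3^{m'}(θ=2.6067,φ=5.4834) and Σ D·Y over m':
  (-0.1428-0.3119i)·(-0.0407+0.0374i)  (+0.5109+0.0157i)·(+0.0066-0.2284i)  (-0.1619+0.3029i)·(+0.3101+0.3191i)  (+0.0471+0.0660i)·(-0.2250+0.0000i)  (-0.4318+0.0695i)·(-0.3101+0.3191i)  (+0.1426-0.4602i)·(+0.0066+0.2284i)  (+0.1959+0.1864i)·(+0.0407+0.0374i)
Y_3^-2(R⁻¹ n̂) = +0.085675-0.196719i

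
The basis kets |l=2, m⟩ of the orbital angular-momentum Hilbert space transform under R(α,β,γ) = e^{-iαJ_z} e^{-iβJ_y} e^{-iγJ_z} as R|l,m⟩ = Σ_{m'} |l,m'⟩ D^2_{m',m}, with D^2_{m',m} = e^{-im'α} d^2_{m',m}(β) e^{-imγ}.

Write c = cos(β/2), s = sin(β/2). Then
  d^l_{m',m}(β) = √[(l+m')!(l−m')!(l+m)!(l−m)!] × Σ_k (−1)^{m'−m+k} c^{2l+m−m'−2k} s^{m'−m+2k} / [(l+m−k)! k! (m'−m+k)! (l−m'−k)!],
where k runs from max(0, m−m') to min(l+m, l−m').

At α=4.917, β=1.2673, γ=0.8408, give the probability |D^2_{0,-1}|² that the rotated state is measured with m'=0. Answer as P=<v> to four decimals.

D^2_{0,-1}(4.917,1.2673,0.8408) = e^{-i·0·4.917}·d^2_{0,-1}(1.2673)·e^{-i·-1·0.8408}. Compute d first:
With c≡cos(β/2)=0.805872 and s≡sin(β/2)=0.592090, N=[2·2·1·6]^{1/2}=4.898979
The bounds max(0,m−m')=0 and min(l+m,l−m')=1 give 2 terms
  k=0: (−1)^1·4.8990/(2)·0.8059^3·0.5921^1 = -0.759034
  k=1: (−1)^2·4.8990/(2)·0.8059^1·0.5921^3 = +0.409737
d^2_{0,-1}(1.2673) = -0.759034 +0.409737 = -0.349297
|D^2_{0,-1}|² = |d^2_{0,-1}(β)|² = (-0.349297)² = 0.122009 (the z-rotation phases have unit modulus)

P=0.1220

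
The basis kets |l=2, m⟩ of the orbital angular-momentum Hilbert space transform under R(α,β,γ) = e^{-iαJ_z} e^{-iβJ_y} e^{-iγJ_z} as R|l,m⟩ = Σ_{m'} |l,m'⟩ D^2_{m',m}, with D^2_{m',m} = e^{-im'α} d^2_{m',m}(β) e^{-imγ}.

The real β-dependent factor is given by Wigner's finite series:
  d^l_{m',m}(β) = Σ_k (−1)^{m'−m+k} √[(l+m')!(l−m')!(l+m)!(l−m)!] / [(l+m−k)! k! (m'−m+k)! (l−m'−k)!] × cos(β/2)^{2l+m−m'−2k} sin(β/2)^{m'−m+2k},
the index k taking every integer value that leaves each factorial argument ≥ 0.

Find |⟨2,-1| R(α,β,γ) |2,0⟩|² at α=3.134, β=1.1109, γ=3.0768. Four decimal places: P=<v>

P=0.2373

Split into d^2_{-1,0}(β=1.1109) × two z-phases.
With c≡cos(β/2)=0.849663 and s≡sin(β/2)=0.527326, N=[1·6·2·2]^{1/2}=4.898979
k: max(0,(0)−(-1))=1 … min(2+(0),2−(-1))=2
  k=1: (−1)^0·4.8990/(2)·0.8497^3·0.5273^1 = +0.792310
  k=2: (−1)^1·4.8990/(2)·0.8497^1·0.5273^3 = -0.305182
d^2_{-1,0}(1.1109) = +0.792310 -0.305182 = +0.487128
|D^2_{-1,0}|² = |d^2_{-1,0}(β)|² = (+0.487128)² = 0.237293 (the z-rotation phases have unit modulus)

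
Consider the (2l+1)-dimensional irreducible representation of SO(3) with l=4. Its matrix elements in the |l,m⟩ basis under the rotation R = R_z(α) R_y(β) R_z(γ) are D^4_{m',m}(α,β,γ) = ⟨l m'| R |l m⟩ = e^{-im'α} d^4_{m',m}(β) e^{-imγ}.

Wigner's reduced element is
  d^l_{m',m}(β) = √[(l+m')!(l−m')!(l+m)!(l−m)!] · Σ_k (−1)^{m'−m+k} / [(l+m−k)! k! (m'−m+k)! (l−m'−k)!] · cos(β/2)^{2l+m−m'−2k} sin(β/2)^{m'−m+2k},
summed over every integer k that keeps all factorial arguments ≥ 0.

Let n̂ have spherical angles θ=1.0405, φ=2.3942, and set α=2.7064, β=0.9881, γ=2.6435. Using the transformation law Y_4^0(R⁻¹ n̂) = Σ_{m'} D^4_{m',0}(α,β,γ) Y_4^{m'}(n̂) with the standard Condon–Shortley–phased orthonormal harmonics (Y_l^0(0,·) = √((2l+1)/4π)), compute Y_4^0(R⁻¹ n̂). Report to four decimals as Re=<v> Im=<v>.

Need the full column D^4_{m',0} for m'=−4..4 at α=2.7064, β=0.9881, γ=2.6435.
cos(β/2)=0.880420, sin(β/2)=0.474195
d^4_{-4,0}: single k=4 term ⇒ +0.254178;  D = -0.042996-0.250515i
d^4_{-3,0}: k∈[3..4] ⇒ +0.667398 -0.193607 = +0.473791;  D = -0.124190+0.457225i
d^4_{-2,0}: k∈[2..4] ⇒ +0.993515 -0.768561 +0.083607 = +0.308561;  D = +0.198877-0.235919i
d^4_{-1,0}: k∈[1..4] ⇒ +0.869561 -1.513516 +0.439058 -0.021228 = -0.226124;  D = +0.205046-0.095330i
d^4_{0,0}: k∈[0..4] ⇒ +0.361009 -1.675610 +1.093682 -0.141008 +0.002557 = -0.359371;  D = -0.359371+0.000000i
d^4_{1,0}: k∈[0..3] ⇒ -0.869561 +1.513516 -0.439058 +0.021228 = +0.226124;  D = -0.205046-0.095330i
d^4_{2,0}: k∈[0..2] ⇒ +0.993515 -0.768561 +0.083607 = +0.308561;  D = +0.198877+0.235919i
d^4_{3,0}: k∈[0..1] ⇒ -0.667398 +0.193607 = -0.473791;  D = +0.124190+0.457225i
d^4_{4,0}: single k=0 term ⇒ +0.254178;  D = -0.042996+0.250515i
Y_4^{m'}(θ=1.0405,φ=2.3942) and Σ D·Y over m':
  (-0.0430-0.2505i)·(-0.2422+0.0371i)  (-0.1242+0.4572i)·(+0.2528-0.3182i)  (+0.1989-0.2359i)·(+0.0149+0.1963i)  (+0.2050-0.0953i)·(+0.1831+0.1697i)  (-0.3594+0.0000i)·(-0.2522+0.0000i)  (-0.2050-0.0953i)·(-0.1831+0.1697i)  (+0.1989+0.2359i)·(+0.0149-0.1963i)  (+0.1242+0.4572i)·(-0.2528-0.3182i)  (-0.0430+0.2505i)·(-0.2422-0.0371i)
Y_4^0(R⁻¹ n̂) = +0.564244+0.000000i

Re=0.5642 Im=0.0000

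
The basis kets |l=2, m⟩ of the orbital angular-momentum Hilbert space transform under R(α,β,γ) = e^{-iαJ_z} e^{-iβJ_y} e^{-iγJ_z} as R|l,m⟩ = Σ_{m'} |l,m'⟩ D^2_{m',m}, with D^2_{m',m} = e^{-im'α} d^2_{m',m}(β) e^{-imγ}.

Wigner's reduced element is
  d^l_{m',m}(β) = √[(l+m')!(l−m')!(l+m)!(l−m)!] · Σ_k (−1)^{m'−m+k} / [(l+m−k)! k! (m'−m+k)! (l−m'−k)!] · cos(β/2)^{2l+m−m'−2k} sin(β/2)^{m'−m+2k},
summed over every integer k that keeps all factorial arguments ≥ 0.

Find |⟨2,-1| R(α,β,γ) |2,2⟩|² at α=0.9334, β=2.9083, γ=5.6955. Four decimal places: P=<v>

First d^2_{-1,2}(β=2.9083), then the phase factors e^{-i(-1)α} and e^{-i(2)γ}:
Half-angle: c=0.116382, s=0.993205. N=√(1·6·24·1)=12.000000
Admissible k: 3..3 (factorial args all ≥0)
  k=3: (−1)^0·12.0000/(6)·0.1164^1·0.9932^3 = +0.228051
d^2_{-1,2}(2.9083) = +0.228051
|D^2_{-1,2}|² = |d^2_{-1,2}(β)|² = (+0.228051)² = 0.052007 (the z-rotation phases have unit modulus)

P=0.0520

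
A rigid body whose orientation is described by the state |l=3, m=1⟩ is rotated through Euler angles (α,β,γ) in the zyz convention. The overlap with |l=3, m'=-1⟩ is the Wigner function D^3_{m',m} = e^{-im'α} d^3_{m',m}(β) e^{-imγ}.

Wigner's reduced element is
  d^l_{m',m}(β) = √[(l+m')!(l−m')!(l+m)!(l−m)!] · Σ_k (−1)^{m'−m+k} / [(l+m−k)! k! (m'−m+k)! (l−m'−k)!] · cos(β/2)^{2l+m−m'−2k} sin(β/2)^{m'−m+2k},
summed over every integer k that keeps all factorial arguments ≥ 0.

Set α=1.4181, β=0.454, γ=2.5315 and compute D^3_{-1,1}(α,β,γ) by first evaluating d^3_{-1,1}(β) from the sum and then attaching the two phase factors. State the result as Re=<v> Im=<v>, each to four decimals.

First d^3_{-1,1}(β=0.454), then the phase factors e^{-i(-1)α} and e^{-i(1)γ}:
With c≡cos(β/2)=0.974346 and s≡sin(β/2)=0.225056, N=[2·24·24·2]^{1/2}=48.000000
k: max(0,(1)−(-1))=2 … min(3+(1),3−(-1))=4
  k=2: (−1)^0·48.0000/(8)·0.9743^4·0.2251^2 = +0.273894
  k=3: (−1)^1·48.0000/(6)·0.9743^2·0.2251^4 = -0.019484
  k=4: (−1)^2·48.0000/(48)·0.9743^0·0.2251^6 = +0.000130
d^3_{-1,1}(0.454) = +0.273894 -0.019484 +0.000130 = +0.254541
Phases: e^{-i·(-1)·1.4181}=+0.152104+0.988365i, e^{-i·(1)·2.5315}=-0.819595-0.572943i ⇒ D=+0.112409-0.228375i

Re=0.1124 Im=-0.2284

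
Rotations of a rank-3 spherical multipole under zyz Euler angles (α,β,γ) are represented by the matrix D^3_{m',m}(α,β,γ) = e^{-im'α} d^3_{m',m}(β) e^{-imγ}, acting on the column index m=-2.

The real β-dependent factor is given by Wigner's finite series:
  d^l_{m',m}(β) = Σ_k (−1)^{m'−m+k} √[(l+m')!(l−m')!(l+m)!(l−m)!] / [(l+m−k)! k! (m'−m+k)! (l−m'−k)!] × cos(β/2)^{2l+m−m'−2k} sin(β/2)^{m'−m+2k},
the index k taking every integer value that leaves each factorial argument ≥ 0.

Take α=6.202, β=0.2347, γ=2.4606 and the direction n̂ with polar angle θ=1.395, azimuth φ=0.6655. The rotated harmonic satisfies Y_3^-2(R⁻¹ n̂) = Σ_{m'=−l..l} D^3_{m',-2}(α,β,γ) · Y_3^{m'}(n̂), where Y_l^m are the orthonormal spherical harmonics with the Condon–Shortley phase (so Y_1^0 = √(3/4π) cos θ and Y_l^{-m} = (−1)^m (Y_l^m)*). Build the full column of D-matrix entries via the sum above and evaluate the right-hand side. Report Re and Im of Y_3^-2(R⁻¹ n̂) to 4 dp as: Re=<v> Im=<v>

Need the full column D^3_{m',-2} for m'=−3..3 at α=6.202, β=0.2347, γ=2.4606.
cos(β/2)=0.993122, sin(β/2)=0.117081
d^3_{-3,-2}: single k=1 term ⇒ +0.277061;  D = -0.009625-0.276894i
d^3_{-2,-2}: k∈[0..1] ⇒ +0.959437 -0.066673 = +0.892764;  D = +0.041445-0.891801i
d^3_{-1,-2}: k∈[0..1] ⇒ -0.357684 +0.009943 = -0.347742;  D = -0.044260+0.344913i
d^3_{0,-2}: k∈[0..1] ⇒ +0.073037 -0.001015 = +0.072022;  D = +0.014930-0.070458i
d^3_{1,-2}: k∈[0..1] ⇒ -0.009943 +0.000069 = -0.009873;  D = -0.002823+0.009461i
d^3_{2,-2}: k∈[0..1] ⇒ +0.000927 -0.000003 = +0.000924;  D = +0.000335-0.000861i
d^3_{3,-2}: single k=0 term ⇒ -0.000054;  D = -0.000023+0.000048i
Y_3^{m'}(θ=1.395,φ=0.6655) and Σ D·Y over m':
  (-0.0096-0.2769i)·(-0.1645-0.3627i)  (+0.0414-0.8918i)·(+0.0412-0.1683i)  (-0.0443+0.3449i)·(-0.2120+0.1664i)  (+0.0149-0.0705i)·(-0.1858+0.0000i)  (-0.0028+0.0095i)·(+0.2120+0.1664i)  (+0.0003-0.0009i)·(+0.0412+0.1683i)  (-0.0000+0.0000i)·(+0.1645-0.3627i)
Y_3^-2(R⁻¹ n̂) = -0.300031-0.060477i

Re=-0.3000 Im=-0.0605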